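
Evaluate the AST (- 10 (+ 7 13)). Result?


Evaluate inner: (+ 7 13) = 20
Evaluate root: (- 10 20) = -10
Result: -10


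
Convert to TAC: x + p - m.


Break into single-operator statements:
t1 = x + p
t2 = t1 - m


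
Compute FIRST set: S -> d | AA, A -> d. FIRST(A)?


Per alternative of A: FIRST(d) = {d}
FIRST(A) = {d}


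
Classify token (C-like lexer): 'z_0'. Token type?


Pattern: letter/underscore followed by alphanumerics, not a keyword
Type: IDENTIFIER


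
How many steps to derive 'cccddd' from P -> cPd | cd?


Derivation: P => cPd => ccPdd => cccddd
Steps: 3


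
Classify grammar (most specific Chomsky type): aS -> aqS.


LHS has context (more than one symbol) and |LHS| ≤ |RHS|
Classification: Type 1 (Context-Sensitive)


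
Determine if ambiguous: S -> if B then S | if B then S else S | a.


dangling else: 'if B then if B then a else a' parses two ways
Ambiguous


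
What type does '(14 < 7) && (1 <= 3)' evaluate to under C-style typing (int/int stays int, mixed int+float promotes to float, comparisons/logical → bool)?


Operand types: bool && bool
Rule: logical operators take bool operands and yield bool
Result type: bool


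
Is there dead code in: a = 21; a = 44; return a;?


first assignment to a is overwritten before any read
Dead: 'a = 21'


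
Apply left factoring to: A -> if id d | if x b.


Common prefix: 'if'
Factored: A -> if A', A' -> id d | x b


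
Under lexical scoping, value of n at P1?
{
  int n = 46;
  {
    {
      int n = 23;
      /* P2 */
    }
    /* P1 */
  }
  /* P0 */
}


P1's block does not declare n; resolves to the enclosing declaration at depth 0
n = 46


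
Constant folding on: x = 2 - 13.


2 - 13 = -11 at compile time
Optimized: x = -11


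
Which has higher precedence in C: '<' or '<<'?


'<<' is shift (level 8); '<' is relational (level 7)
Higher level binds tighter
'<<' has higher precedence than '<'


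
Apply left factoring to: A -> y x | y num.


Common prefix: 'y'
Factored: A -> y A', A' -> x | num


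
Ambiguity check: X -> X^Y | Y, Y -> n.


precedence layered via separate nonterminal Y: deterministic
Unambiguous


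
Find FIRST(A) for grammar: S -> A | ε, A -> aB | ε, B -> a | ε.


Per alternative of A: FIRST(aB) = {a}; FIRST(ε) = {ε}
FIRST(A) = {a, ε}


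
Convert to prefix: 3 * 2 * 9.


left-to-right (same/higher precedence on left): tree is (* (* 3 2) 9)
Prefix: * * 3 2 9


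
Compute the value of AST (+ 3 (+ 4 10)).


Evaluate inner: (+ 4 10) = 14
Evaluate root: (+ 3 14) = 17
Result: 17


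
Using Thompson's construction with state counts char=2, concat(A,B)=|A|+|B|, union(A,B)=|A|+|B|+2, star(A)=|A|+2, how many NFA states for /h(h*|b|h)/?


Syntax tree has 4 char leaf(s), 2 union(s), 1 star(s)
chars contribute 4×2 = 8; each union adds +2; each star adds +2
Total: 8 + 4 + 2 = 14 states


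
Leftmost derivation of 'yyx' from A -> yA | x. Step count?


Derivation: A => yA => yyA => yyx
Steps: 3


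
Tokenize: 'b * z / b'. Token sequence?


Scan left to right, longest-match per lexeme
Tokens: ID(b), OP(*), ID(z), OP(/), ID(b)


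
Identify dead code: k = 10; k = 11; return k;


first assignment to k is overwritten before any read
Dead: 'k = 10'


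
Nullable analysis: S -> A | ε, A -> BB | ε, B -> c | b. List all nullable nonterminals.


A nonterminal is nullable iff some alternative derives ε (directly, or every symbol in it is nullable)
Nullable: {A, S}


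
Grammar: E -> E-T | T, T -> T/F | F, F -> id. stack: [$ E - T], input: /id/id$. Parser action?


'/' can extend T; shift to build T -> T/F
Action: shift


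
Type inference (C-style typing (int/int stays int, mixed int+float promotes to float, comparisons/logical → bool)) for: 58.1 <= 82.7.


Operand types: float <= float
Rule: comparison yields bool
Result type: bool


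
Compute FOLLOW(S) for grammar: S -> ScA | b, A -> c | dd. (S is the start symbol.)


$ ∈ FOLLOW(S). For each A -> αBβ: add FIRST(β)\{ε} to FOLLOW(B); if β nullable, add FOLLOW(A).
FOLLOW(S) = {$, c}


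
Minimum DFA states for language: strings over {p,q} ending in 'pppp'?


Track the longest suffix of input matching a prefix of 'pppp': 5 classes (prefixes of length 0..4)
Minimal DFA: 5 states


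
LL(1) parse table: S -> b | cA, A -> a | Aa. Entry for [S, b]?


For [S, b]: 'b' ∈ FIRST(b)
Entry: S -> b


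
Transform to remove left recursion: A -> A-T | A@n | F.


Left-recursive alternatives: A-T, A@n; non-recursive: F
Introduce A': A -> FA', A' -> -TA' | @nA' | ε


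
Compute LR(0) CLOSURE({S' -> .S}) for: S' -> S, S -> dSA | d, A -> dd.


Start: S' -> .S
For each item with dot before a nonterminal B, add B -> .γ for every B-production
Closure: [S' -> .S, S -> .dSA, S -> .d]


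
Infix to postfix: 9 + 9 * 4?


* has higher precedence, evaluate 9*4 first
Postfix: 9 9 4 * +


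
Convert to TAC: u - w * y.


Break into single-operator statements:
t1 = w * y
t2 = u - t1


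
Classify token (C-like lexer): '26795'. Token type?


Pattern: digits only
Type: INTEGER_LITERAL


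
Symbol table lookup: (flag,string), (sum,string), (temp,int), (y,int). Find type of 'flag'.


Lookup 'flag' → type string


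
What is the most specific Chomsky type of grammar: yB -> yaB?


LHS has context (more than one symbol) and |LHS| ≤ |RHS|
Classification: Type 1 (Context-Sensitive)


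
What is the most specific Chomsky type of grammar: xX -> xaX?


LHS has context (more than one symbol) and |LHS| ≤ |RHS|
Classification: Type 1 (Context-Sensitive)


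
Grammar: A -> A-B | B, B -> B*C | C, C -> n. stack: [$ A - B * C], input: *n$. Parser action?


handle 'B*C' on top
Action: reduce (B -> B*C)


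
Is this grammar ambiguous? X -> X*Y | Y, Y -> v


precedence layered via separate nonterminal Y: deterministic
Unambiguous


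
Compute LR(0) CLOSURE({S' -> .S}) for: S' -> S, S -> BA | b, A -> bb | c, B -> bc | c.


Start: S' -> .S
For each item with dot before a nonterminal B, add B -> .γ for every B-production
Closure: [S' -> .S, S -> .BA, S -> .b, B -> .bc, B -> .c]


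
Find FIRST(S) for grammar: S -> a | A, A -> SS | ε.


Per alternative of S: FIRST(a) = {a}; FIRST(A) = {a, ε}
FIRST(S) = {a, ε}


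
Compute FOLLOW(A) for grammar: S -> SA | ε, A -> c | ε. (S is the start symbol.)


$ ∈ FOLLOW(S). For each A -> αBβ: add FIRST(β)\{ε} to FOLLOW(B); if β nullable, add FOLLOW(A).
FOLLOW(A) = {$, c}


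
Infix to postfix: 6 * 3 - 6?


Left to right (same or higher precedence on left)
Postfix: 6 3 * 6 -


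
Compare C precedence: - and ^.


'-' is additive (level 9); '^' is bitwise XOR (level 4)
Higher level binds tighter
'-' has higher precedence than '^'


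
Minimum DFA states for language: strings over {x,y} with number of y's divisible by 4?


Track (count of y) mod 4: states 0..3, accept at 0
Minimal DFA: 4 states


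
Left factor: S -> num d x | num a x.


Common prefix: 'num'
Factored: S -> num S', S' -> d x | a x


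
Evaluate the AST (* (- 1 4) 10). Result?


Evaluate inner: (- 1 4) = -3
Evaluate root: (* -3 10) = -30
Result: -30


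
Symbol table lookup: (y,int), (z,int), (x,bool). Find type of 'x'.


Lookup 'x' → type bool


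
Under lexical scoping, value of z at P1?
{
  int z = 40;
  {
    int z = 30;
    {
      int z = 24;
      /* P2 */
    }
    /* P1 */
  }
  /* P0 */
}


z declared in the same block as P1
z = 30


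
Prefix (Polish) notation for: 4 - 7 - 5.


left-to-right (same/higher precedence on left): tree is (- (- 4 7) 5)
Prefix: - - 4 7 5


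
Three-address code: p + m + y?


Break into single-operator statements:
t1 = p + m
t2 = t1 + y


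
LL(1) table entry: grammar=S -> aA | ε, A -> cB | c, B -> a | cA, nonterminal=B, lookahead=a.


For [B, a]: 'a' ∈ FIRST(a)
Entry: B -> a


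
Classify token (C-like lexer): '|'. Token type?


Pattern: operator symbol
Type: OPERATOR


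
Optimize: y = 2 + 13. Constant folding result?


2 + 13 = 15 at compile time
Optimized: y = 15


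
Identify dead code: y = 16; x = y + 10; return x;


y is read by x's definition; x is returned
No dead code


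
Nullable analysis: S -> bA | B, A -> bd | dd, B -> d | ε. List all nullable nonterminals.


A nonterminal is nullable iff some alternative derives ε (directly, or every symbol in it is nullable)
Nullable: {B, S}


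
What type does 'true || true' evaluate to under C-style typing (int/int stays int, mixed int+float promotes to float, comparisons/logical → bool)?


Operand types: bool || bool
Rule: logical operators take bool operands and yield bool
Result type: bool


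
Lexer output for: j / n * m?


Scan left to right, longest-match per lexeme
Tokens: ID(j), OP(/), ID(n), OP(*), ID(m)


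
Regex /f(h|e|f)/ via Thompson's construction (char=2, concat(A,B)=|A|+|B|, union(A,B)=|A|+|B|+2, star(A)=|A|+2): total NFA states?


Syntax tree has 4 char leaf(s), 2 union(s), 0 star(s)
chars contribute 4×2 = 8; each union adds +2; each star adds +2
Total: 8 + 4 + 0 = 12 states


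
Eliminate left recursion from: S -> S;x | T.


Left-recursive alternatives: S;x; non-recursive: T
Introduce S': S -> TS', S' -> ;xS' | ε


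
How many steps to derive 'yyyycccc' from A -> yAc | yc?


Derivation: A => yAc => yyAcc => yyyAccc => yyyycccc
Steps: 4


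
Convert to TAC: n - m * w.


Break into single-operator statements:
t1 = m * w
t2 = n - t1


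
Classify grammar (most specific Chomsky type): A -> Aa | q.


Left-linear: every RHS is a terminal or one nonterminal followed by a terminal
Classification: Type 3 (Regular)


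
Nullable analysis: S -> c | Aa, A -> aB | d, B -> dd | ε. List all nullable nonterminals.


A nonterminal is nullable iff some alternative derives ε (directly, or every symbol in it is nullable)
Nullable: {B}


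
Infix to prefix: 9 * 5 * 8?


left-to-right (same/higher precedence on left): tree is (* (* 9 5) 8)
Prefix: * * 9 5 8


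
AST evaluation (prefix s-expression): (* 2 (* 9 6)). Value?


Evaluate inner: (* 9 6) = 54
Evaluate root: (* 2 54) = 108
Result: 108


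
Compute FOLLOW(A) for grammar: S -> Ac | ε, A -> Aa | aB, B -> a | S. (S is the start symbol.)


$ ∈ FOLLOW(S). For each A -> αBβ: add FIRST(β)\{ε} to FOLLOW(B); if β nullable, add FOLLOW(A).
FOLLOW(A) = {a, c}


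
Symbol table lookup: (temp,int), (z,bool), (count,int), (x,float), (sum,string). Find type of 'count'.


Lookup 'count' → type int


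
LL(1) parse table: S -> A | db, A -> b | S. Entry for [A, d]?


For [A, d]: 'd' ∈ FIRST(S)
Entry: A -> S


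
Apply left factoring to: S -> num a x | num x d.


Common prefix: 'num'
Factored: S -> num S', S' -> a x | x d


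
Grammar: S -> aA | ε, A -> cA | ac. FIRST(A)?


Per alternative of A: FIRST(cA) = {c}; FIRST(ac) = {a}
FIRST(A) = {a, c}


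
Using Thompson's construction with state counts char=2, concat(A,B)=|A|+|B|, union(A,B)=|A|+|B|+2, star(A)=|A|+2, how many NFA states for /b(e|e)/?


Syntax tree has 3 char leaf(s), 1 union(s), 0 star(s)
chars contribute 3×2 = 6; each union adds +2; each star adds +2
Total: 6 + 2 + 0 = 8 states


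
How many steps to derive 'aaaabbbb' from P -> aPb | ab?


Derivation: P => aPb => aaPbb => aaaPbbb => aaaabbbb
Steps: 4


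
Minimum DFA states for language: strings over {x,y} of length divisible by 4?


Track length mod 4: states 0..3, accept at 0
Minimal DFA: 4 states


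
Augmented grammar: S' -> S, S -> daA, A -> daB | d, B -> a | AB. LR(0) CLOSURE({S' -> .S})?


Start: S' -> .S
For each item with dot before a nonterminal B, add B -> .γ for every B-production
Closure: [S' -> .S, S -> .daA]


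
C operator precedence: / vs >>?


'/' is multiplicative (level 10); '>>' is shift (level 8)
Higher level binds tighter
'/' has higher precedence than '>>'


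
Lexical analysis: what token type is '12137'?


Pattern: digits only
Type: INTEGER_LITERAL


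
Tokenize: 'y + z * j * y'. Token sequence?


Scan left to right, longest-match per lexeme
Tokens: ID(y), OP(+), ID(z), OP(*), ID(j), OP(*), ID(y)


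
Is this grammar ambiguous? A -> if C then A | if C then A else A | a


dangling else: 'if C then if C then a else a' parses two ways
Ambiguous


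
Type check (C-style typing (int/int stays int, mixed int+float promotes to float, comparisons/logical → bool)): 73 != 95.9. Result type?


Operand types: int != float
Rule: comparison yields bool
Result type: bool


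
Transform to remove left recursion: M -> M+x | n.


Left-recursive alternatives: M+x; non-recursive: n
Introduce M': M -> nM', M' -> +xM' | ε


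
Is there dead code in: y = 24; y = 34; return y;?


first assignment to y is overwritten before any read
Dead: 'y = 24'


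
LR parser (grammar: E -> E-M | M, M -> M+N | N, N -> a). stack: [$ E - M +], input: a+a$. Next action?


no handle; shift 'a'
Action: shift


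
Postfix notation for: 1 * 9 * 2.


Left to right (same or higher precedence on left)
Postfix: 1 9 * 2 *


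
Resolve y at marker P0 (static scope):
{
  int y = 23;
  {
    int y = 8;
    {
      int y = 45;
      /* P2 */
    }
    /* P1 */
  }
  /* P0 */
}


y declared in the same block as P0
y = 23


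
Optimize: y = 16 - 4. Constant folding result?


16 - 4 = 12 at compile time
Optimized: y = 12


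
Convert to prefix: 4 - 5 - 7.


left-to-right (same/higher precedence on left): tree is (- (- 4 5) 7)
Prefix: - - 4 5 7


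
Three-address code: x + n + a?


Break into single-operator statements:
t1 = x + n
t2 = t1 + a


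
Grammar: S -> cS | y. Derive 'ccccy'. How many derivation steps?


Derivation: S => cS => ccS => cccS => ccccS => ccccy
Steps: 5


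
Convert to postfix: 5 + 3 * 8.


* has higher precedence, evaluate 3*8 first
Postfix: 5 3 8 * +


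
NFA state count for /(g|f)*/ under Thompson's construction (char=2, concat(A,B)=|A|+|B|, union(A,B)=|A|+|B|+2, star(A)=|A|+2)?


Syntax tree has 2 char leaf(s), 1 union(s), 1 star(s)
chars contribute 2×2 = 4; each union adds +2; each star adds +2
Total: 4 + 2 + 2 = 8 states


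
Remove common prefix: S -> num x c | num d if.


Common prefix: 'num'
Factored: S -> num S', S' -> x c | d if


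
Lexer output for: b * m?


Scan left to right, longest-match per lexeme
Tokens: ID(b), OP(*), ID(m)


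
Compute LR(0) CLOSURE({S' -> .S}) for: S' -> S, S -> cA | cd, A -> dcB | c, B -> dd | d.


Start: S' -> .S
For each item with dot before a nonterminal B, add B -> .γ for every B-production
Closure: [S' -> .S, S -> .cA, S -> .cd]


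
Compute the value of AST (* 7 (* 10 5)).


Evaluate inner: (* 10 5) = 50
Evaluate root: (* 7 50) = 350
Result: 350


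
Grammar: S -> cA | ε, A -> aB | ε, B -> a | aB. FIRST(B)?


Per alternative of B: FIRST(a) = {a}; FIRST(aB) = {a}
FIRST(B) = {a}


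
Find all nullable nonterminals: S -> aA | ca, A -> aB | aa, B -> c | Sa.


A nonterminal is nullable iff some alternative derives ε (directly, or every symbol in it is nullable)
Nullable: {}


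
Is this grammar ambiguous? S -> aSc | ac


balanced a^n…c^n: each string has a unique parse
Unambiguous


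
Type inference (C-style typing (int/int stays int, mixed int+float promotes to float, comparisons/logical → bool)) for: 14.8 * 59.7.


Operand types: float * float
Rule: mixed int/float promotes to float; int/int stays int
Result type: float


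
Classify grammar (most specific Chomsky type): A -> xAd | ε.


Single nonterminal LHS, but x^n d^n is not regular
Classification: Type 2 (Context-Free)


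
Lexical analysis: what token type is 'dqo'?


Pattern: letter/underscore followed by alphanumerics, not a keyword
Type: IDENTIFIER


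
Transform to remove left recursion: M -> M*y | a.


Left-recursive alternatives: M*y; non-recursive: a
Introduce M': M -> aM', M' -> *yM' | ε


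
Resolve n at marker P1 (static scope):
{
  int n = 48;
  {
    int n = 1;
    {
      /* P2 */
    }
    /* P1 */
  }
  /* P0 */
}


n declared in the same block as P1
n = 1


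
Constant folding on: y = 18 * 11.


18 * 11 = 198 at compile time
Optimized: y = 198


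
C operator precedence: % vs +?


'%' is multiplicative (level 10); '+' is additive (level 9)
Higher level binds tighter
'%' has higher precedence than '+'


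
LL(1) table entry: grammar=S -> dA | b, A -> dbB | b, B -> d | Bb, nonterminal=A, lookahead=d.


For [A, d]: 'd' ∈ FIRST(dbB)
Entry: A -> dbB


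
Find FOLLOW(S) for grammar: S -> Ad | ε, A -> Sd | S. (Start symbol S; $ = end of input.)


$ ∈ FOLLOW(S). For each A -> αBβ: add FIRST(β)\{ε} to FOLLOW(B); if β nullable, add FOLLOW(A).
FOLLOW(S) = {$, d}


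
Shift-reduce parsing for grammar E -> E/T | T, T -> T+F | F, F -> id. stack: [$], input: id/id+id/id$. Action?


no handle on stack; shift 'id'
Action: shift


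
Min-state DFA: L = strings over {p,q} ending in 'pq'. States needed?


Track the longest suffix of input matching a prefix of 'pq': 3 classes (prefixes of length 0..2)
Minimal DFA: 3 states


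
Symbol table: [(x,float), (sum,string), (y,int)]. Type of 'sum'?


Lookup 'sum' → type string


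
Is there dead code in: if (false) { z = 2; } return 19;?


condition is constant false, so the whole block is unreachable
Dead: 'if (false) { z = 2; }'


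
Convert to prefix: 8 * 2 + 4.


left-to-right (same/higher precedence on left): tree is (+ (* 8 2) 4)
Prefix: + * 8 2 4


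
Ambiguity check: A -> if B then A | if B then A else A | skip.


dangling else: 'if B then if B then skip else skip' parses two ways
Ambiguous


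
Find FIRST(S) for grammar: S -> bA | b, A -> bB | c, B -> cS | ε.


Per alternative of S: FIRST(bA) = {b}; FIRST(b) = {b}
FIRST(S) = {b}


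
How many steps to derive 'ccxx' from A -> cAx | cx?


Derivation: A => cAx => ccxx
Steps: 2


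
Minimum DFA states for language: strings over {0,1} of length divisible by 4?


Track length mod 4: states 0..3, accept at 0
Minimal DFA: 4 states


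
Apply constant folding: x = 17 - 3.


17 - 3 = 14 at compile time
Optimized: x = 14


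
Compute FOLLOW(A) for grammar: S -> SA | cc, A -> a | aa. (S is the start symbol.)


$ ∈ FOLLOW(S). For each A -> αBβ: add FIRST(β)\{ε} to FOLLOW(B); if β nullable, add FOLLOW(A).
FOLLOW(A) = {$, a}


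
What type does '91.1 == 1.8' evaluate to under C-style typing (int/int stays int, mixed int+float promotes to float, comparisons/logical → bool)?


Operand types: float == float
Rule: comparison yields bool
Result type: bool


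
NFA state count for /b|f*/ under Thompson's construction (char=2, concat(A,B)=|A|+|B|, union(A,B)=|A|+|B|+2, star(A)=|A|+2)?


Syntax tree has 2 char leaf(s), 1 union(s), 1 star(s)
chars contribute 2×2 = 4; each union adds +2; each star adds +2
Total: 4 + 2 + 2 = 8 states


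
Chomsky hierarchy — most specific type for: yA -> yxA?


LHS has context (more than one symbol) and |LHS| ≤ |RHS|
Classification: Type 1 (Context-Sensitive)


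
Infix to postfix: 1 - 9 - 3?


Left to right (same or higher precedence on left)
Postfix: 1 9 - 3 -


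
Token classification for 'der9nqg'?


Pattern: letter/underscore followed by alphanumerics, not a keyword
Type: IDENTIFIER


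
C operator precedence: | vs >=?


'>=' is relational (level 7); '|' is bitwise OR (level 3)
Higher level binds tighter
'>=' has higher precedence than '|'


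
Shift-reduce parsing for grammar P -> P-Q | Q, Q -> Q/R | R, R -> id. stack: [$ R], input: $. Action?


'R' (not preceded by Q/) is the handle for Q -> R
Action: reduce (Q -> R)


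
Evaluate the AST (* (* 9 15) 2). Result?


Evaluate inner: (* 9 15) = 135
Evaluate root: (* 135 2) = 270
Result: 270


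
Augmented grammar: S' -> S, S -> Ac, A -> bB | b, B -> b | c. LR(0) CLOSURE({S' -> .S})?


Start: S' -> .S
For each item with dot before a nonterminal B, add B -> .γ for every B-production
Closure: [S' -> .S, S -> .Ac, A -> .bB, A -> .b]


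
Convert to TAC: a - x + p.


Break into single-operator statements:
t1 = a - x
t2 = t1 + p


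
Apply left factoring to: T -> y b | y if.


Common prefix: 'y'
Factored: T -> y T', T' -> b | if


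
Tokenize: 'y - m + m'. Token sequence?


Scan left to right, longest-match per lexeme
Tokens: ID(y), OP(-), ID(m), OP(+), ID(m)


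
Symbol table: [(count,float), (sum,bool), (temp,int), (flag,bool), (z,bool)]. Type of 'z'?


Lookup 'z' → type bool


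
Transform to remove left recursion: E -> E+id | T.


Left-recursive alternatives: E+id; non-recursive: T
Introduce E': E -> TE', E' -> +idE' | ε


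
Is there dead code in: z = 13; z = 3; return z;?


first assignment to z is overwritten before any read
Dead: 'z = 13'


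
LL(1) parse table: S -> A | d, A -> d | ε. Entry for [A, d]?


For [A, d]: 'd' ∈ FIRST(d)
Entry: A -> d


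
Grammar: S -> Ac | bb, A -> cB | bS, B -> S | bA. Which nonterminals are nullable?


A nonterminal is nullable iff some alternative derives ε (directly, or every symbol in it is nullable)
Nullable: {}


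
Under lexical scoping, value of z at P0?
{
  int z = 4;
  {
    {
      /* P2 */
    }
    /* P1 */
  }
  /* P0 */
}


z declared in the same block as P0
z = 4


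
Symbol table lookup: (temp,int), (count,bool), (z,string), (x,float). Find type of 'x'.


Lookup 'x' → type float


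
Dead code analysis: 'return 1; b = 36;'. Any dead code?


statement follows a return and is unreachable
Dead: 'b = 36'


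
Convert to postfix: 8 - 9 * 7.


* has higher precedence, evaluate 9*7 first
Postfix: 8 9 7 * -


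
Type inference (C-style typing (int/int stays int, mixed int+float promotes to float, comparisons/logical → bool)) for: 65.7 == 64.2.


Operand types: float == float
Rule: comparison yields bool
Result type: bool


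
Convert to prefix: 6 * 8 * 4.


left-to-right (same/higher precedence on left): tree is (* (* 6 8) 4)
Prefix: * * 6 8 4


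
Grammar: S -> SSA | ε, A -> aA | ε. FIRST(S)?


Per alternative of S: FIRST(SSA) = {a, ε}; FIRST(ε) = {ε}
FIRST(S) = {a, ε}


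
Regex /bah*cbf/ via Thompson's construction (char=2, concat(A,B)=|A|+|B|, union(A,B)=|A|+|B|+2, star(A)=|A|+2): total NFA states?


Syntax tree has 6 char leaf(s), 0 union(s), 1 star(s)
chars contribute 6×2 = 12; each union adds +2; each star adds +2
Total: 12 + 0 + 2 = 14 states


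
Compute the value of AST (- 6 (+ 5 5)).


Evaluate inner: (+ 5 5) = 10
Evaluate root: (- 6 10) = -4
Result: -4


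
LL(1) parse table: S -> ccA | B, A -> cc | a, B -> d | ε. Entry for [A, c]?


For [A, c]: 'c' ∈ FIRST(cc)
Entry: A -> cc


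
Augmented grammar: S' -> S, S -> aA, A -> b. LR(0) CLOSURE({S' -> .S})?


Start: S' -> .S
For each item with dot before a nonterminal B, add B -> .γ for every B-production
Closure: [S' -> .S, S -> .aA]


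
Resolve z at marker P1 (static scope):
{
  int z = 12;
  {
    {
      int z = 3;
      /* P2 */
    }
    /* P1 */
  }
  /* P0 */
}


P1's block does not declare z; resolves to the enclosing declaration at depth 0
z = 12


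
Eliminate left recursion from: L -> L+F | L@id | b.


Left-recursive alternatives: L+F, L@id; non-recursive: b
Introduce L': L -> bL', L' -> +FL' | @idL' | ε


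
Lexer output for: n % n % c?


Scan left to right, longest-match per lexeme
Tokens: ID(n), OP(%), ID(n), OP(%), ID(c)


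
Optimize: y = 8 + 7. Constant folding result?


8 + 7 = 15 at compile time
Optimized: y = 15


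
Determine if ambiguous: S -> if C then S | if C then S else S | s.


dangling else: 'if C then if C then s else s' parses two ways
Ambiguous


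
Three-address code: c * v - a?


Break into single-operator statements:
t1 = c * v
t2 = t1 - a


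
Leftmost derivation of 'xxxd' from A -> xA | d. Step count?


Derivation: A => xA => xxA => xxxA => xxxd
Steps: 4


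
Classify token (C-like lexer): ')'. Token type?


Pattern: delimiter/punctuation
Type: PUNCTUATION


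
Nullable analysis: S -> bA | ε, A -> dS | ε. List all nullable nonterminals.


A nonterminal is nullable iff some alternative derives ε (directly, or every symbol in it is nullable)
Nullable: {A, S}


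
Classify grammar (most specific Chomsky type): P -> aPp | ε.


Single nonterminal LHS, but a^n p^n is not regular
Classification: Type 2 (Context-Free)


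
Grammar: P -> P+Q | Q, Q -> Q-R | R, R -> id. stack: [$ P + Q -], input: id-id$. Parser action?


no handle; shift 'id'
Action: shift


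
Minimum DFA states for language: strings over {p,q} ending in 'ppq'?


Track the longest suffix of input matching a prefix of 'ppq': 4 classes (prefixes of length 0..3)
Minimal DFA: 4 states


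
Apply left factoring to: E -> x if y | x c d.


Common prefix: 'x'
Factored: E -> x E', E' -> if y | c d


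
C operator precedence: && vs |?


'|' is bitwise OR (level 3); '&&' is logical AND (level 2)
Higher level binds tighter
'|' has higher precedence than '&&'


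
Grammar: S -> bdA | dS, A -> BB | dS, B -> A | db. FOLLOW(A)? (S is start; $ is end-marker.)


$ ∈ FOLLOW(S). For each A -> αBβ: add FIRST(β)\{ε} to FOLLOW(B); if β nullable, add FOLLOW(A).
FOLLOW(A) = {$, d}


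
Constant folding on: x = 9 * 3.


9 * 3 = 27 at compile time
Optimized: x = 27


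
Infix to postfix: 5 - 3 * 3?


* has higher precedence, evaluate 3*3 first
Postfix: 5 3 3 * -


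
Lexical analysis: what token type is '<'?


Pattern: operator symbol
Type: OPERATOR


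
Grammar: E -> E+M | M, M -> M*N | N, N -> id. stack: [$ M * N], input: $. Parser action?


handle 'M*N' on top
Action: reduce (M -> M*N)


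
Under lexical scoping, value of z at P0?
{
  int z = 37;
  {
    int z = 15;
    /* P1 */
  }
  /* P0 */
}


z declared in the same block as P0
z = 37


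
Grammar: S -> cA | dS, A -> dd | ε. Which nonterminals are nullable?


A nonterminal is nullable iff some alternative derives ε (directly, or every symbol in it is nullable)
Nullable: {A}


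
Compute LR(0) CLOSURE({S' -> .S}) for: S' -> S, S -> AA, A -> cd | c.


Start: S' -> .S
For each item with dot before a nonterminal B, add B -> .γ for every B-production
Closure: [S' -> .S, S -> .AA, A -> .cd, A -> .c]


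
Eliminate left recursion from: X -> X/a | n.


Left-recursive alternatives: X/a; non-recursive: n
Introduce X': X -> nX', X' -> /aX' | ε


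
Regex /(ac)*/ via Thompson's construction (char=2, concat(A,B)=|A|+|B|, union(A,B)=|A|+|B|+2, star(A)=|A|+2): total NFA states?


Syntax tree has 2 char leaf(s), 0 union(s), 1 star(s)
chars contribute 2×2 = 4; each union adds +2; each star adds +2
Total: 4 + 0 + 2 = 6 states


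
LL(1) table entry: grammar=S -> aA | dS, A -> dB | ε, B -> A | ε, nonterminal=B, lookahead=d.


For [B, d]: 'd' ∈ FIRST(A)
Entry: B -> A


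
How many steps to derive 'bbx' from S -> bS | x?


Derivation: S => bS => bbS => bbx
Steps: 3


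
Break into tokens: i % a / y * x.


Scan left to right, longest-match per lexeme
Tokens: ID(i), OP(%), ID(a), OP(/), ID(y), OP(*), ID(x)


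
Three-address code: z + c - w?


Break into single-operator statements:
t1 = z + c
t2 = t1 - w


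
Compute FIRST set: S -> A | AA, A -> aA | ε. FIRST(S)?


Per alternative of S: FIRST(A) = {a, ε}; FIRST(AA) = {a, ε}
FIRST(S) = {a, ε}


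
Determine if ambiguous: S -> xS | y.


right-linear, alternatives start with distinct terminals 'x' vs 'y': unique leftmost derivation
Unambiguous


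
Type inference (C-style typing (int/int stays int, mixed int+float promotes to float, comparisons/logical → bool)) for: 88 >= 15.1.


Operand types: int >= float
Rule: comparison yields bool
Result type: bool


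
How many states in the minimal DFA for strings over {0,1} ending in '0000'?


Track the longest suffix of input matching a prefix of '0000': 5 classes (prefixes of length 0..4)
Minimal DFA: 5 states


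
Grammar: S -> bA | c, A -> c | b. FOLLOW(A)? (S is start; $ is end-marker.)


$ ∈ FOLLOW(S). For each A -> αBβ: add FIRST(β)\{ε} to FOLLOW(B); if β nullable, add FOLLOW(A).
FOLLOW(A) = {$}


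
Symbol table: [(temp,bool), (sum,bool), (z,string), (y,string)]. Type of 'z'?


Lookup 'z' → type string


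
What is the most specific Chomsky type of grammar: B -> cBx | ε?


Single nonterminal LHS, but c^n x^n is not regular
Classification: Type 2 (Context-Free)


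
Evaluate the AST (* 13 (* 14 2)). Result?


Evaluate inner: (* 14 2) = 28
Evaluate root: (* 13 28) = 364
Result: 364


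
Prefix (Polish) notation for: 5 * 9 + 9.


left-to-right (same/higher precedence on left): tree is (+ (* 5 9) 9)
Prefix: + * 5 9 9


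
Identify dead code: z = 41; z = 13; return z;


first assignment to z is overwritten before any read
Dead: 'z = 41'


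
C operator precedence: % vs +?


'%' is multiplicative (level 10); '+' is additive (level 9)
Higher level binds tighter
'%' has higher precedence than '+'


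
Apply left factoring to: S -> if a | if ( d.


Common prefix: 'if'
Factored: S -> if S', S' -> a | ( d


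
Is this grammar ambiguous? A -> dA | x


right-linear, alternatives start with distinct terminals 'd' vs 'x': unique leftmost derivation
Unambiguous


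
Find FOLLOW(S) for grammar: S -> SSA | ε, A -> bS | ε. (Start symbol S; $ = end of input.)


$ ∈ FOLLOW(S). For each A -> αBβ: add FIRST(β)\{ε} to FOLLOW(B); if β nullable, add FOLLOW(A).
FOLLOW(S) = {$, b}


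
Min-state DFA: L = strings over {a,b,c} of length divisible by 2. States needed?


Track length mod 2: states 0..1, accept at 0
Minimal DFA: 2 states


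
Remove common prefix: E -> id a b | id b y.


Common prefix: 'id'
Factored: E -> id E', E' -> a b | b y


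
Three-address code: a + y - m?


Break into single-operator statements:
t1 = a + y
t2 = t1 - m


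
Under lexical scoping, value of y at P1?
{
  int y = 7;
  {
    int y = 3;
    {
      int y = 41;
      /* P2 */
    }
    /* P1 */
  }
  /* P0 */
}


y declared in the same block as P1
y = 3


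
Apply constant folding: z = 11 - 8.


11 - 8 = 3 at compile time
Optimized: z = 3


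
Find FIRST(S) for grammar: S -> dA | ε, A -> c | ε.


Per alternative of S: FIRST(dA) = {d}; FIRST(ε) = {ε}
FIRST(S) = {d, ε}


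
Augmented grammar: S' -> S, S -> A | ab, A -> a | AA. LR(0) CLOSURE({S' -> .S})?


Start: S' -> .S
For each item with dot before a nonterminal B, add B -> .γ for every B-production
Closure: [S' -> .S, S -> .A, S -> .ab, A -> .a, A -> .AA]


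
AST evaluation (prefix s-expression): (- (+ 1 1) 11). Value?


Evaluate inner: (+ 1 1) = 2
Evaluate root: (- 2 11) = -9
Result: -9


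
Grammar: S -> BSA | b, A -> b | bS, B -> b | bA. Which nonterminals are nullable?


A nonterminal is nullable iff some alternative derives ε (directly, or every symbol in it is nullable)
Nullable: {}


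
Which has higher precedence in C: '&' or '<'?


'<' is relational (level 7); '&' is bitwise AND (level 5)
Higher level binds tighter
'<' has higher precedence than '&'


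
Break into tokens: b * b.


Scan left to right, longest-match per lexeme
Tokens: ID(b), OP(*), ID(b)


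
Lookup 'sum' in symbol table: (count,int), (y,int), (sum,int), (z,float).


Lookup 'sum' → type int


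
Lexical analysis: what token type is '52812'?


Pattern: digits only
Type: INTEGER_LITERAL


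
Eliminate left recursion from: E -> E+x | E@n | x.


Left-recursive alternatives: E+x, E@n; non-recursive: x
Introduce E': E -> xE', E' -> +xE' | @nE' | ε


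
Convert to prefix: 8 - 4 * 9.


'*' binds tighter: tree is (- 8 (* 4 9))
Prefix: - 8 * 4 9


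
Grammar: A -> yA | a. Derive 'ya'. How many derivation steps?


Derivation: A => yA => ya
Steps: 2


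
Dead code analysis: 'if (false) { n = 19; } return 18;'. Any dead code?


condition is constant false, so the whole block is unreachable
Dead: 'if (false) { n = 19; }'


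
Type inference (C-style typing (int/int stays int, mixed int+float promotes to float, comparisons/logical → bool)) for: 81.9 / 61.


Operand types: float / int
Rule: mixed int/float promotes to float; int/int stays int
Result type: float


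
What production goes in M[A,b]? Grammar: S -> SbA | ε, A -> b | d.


For [A, b]: 'b' ∈ FIRST(b)
Entry: A -> b


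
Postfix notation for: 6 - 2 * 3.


* has higher precedence, evaluate 2*3 first
Postfix: 6 2 3 * -


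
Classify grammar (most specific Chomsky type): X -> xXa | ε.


Single nonterminal LHS, but x^n a^n is not regular
Classification: Type 2 (Context-Free)


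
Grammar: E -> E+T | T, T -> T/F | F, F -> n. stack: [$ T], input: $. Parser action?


lookahead ∉ {/} so T won't extend; reduce E -> T
Action: reduce (E -> T)


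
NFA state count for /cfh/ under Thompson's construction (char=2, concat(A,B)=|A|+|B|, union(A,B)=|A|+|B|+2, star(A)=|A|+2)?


Syntax tree has 3 char leaf(s), 0 union(s), 0 star(s)
chars contribute 3×2 = 6; each union adds +2; each star adds +2
Total: 6 + 0 + 0 = 6 states


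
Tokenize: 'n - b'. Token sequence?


Scan left to right, longest-match per lexeme
Tokens: ID(n), OP(-), ID(b)


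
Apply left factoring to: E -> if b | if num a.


Common prefix: 'if'
Factored: E -> if E', E' -> b | num a


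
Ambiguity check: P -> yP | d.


right-linear, alternatives start with distinct terminals 'y' vs 'd': unique leftmost derivation
Unambiguous


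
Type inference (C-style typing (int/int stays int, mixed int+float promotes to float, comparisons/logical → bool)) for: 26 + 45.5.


Operand types: int + float
Rule: mixed int/float promotes to float; int/int stays int
Result type: float


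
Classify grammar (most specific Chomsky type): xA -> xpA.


LHS has context (more than one symbol) and |LHS| ≤ |RHS|
Classification: Type 1 (Context-Sensitive)


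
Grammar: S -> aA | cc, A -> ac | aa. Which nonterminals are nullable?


A nonterminal is nullable iff some alternative derives ε (directly, or every symbol in it is nullable)
Nullable: {}


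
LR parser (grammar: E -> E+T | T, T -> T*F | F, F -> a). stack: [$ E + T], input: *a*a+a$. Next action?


'*' can extend T; shift to build T -> T*F
Action: shift


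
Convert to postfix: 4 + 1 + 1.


Left to right (same or higher precedence on left)
Postfix: 4 1 + 1 +


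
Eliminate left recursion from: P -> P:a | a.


Left-recursive alternatives: P:a; non-recursive: a
Introduce P': P -> aP', P' -> :aP' | ε


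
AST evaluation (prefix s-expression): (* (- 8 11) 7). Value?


Evaluate inner: (- 8 11) = -3
Evaluate root: (* -3 7) = -21
Result: -21


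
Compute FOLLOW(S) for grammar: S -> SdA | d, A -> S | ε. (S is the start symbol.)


$ ∈ FOLLOW(S). For each A -> αBβ: add FIRST(β)\{ε} to FOLLOW(B); if β nullable, add FOLLOW(A).
FOLLOW(S) = {$, d}


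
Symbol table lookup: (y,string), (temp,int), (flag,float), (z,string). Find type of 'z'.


Lookup 'z' → type string


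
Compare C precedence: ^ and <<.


'<<' is shift (level 8); '^' is bitwise XOR (level 4)
Higher level binds tighter
'<<' has higher precedence than '^'


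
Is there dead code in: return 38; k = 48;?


statement follows a return and is unreachable
Dead: 'k = 48'


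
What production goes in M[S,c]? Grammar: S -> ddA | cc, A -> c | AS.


For [S, c]: 'c' ∈ FIRST(cc)
Entry: S -> cc


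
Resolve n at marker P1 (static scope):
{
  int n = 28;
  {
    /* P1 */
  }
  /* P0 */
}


P1's block does not declare n; resolves to the enclosing declaration at depth 0
n = 28


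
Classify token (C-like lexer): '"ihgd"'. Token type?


Pattern: double-quoted sequence
Type: STRING_LITERAL


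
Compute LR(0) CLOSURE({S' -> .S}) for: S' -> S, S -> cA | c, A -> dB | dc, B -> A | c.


Start: S' -> .S
For each item with dot before a nonterminal B, add B -> .γ for every B-production
Closure: [S' -> .S, S -> .cA, S -> .c]


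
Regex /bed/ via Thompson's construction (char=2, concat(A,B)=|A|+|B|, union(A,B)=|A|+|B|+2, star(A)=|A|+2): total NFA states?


Syntax tree has 3 char leaf(s), 0 union(s), 0 star(s)
chars contribute 3×2 = 6; each union adds +2; each star adds +2
Total: 6 + 0 + 0 = 6 states


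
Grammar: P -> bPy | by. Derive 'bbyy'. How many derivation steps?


Derivation: P => bPy => bbyy
Steps: 2


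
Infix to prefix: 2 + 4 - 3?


left-to-right (same/higher precedence on left): tree is (- (+ 2 4) 3)
Prefix: - + 2 4 3


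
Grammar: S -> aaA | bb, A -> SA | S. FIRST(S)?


Per alternative of S: FIRST(aaA) = {a}; FIRST(bb) = {b}
FIRST(S) = {a, b}


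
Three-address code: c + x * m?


Break into single-operator statements:
t1 = x * m
t2 = c + t1


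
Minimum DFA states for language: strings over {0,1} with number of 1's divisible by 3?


Track (count of 1) mod 3: states 0..2, accept at 0
Minimal DFA: 3 states


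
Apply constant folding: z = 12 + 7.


12 + 7 = 19 at compile time
Optimized: z = 19


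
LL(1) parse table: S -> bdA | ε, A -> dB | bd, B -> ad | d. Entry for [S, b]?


For [S, b]: 'b' ∈ FIRST(bdA)
Entry: S -> bdA


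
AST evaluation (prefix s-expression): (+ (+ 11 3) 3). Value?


Evaluate inner: (+ 11 3) = 14
Evaluate root: (+ 14 3) = 17
Result: 17


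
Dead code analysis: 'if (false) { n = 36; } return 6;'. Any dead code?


condition is constant false, so the whole block is unreachable
Dead: 'if (false) { n = 36; }'


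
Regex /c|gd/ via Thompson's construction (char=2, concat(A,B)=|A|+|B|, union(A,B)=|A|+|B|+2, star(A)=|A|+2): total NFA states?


Syntax tree has 3 char leaf(s), 1 union(s), 0 star(s)
chars contribute 3×2 = 6; each union adds +2; each star adds +2
Total: 6 + 2 + 0 = 8 states


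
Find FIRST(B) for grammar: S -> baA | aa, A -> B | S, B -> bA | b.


Per alternative of B: FIRST(bA) = {b}; FIRST(b) = {b}
FIRST(B) = {b}


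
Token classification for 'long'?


Pattern: reserved word
Type: KEYWORD


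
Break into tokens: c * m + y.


Scan left to right, longest-match per lexeme
Tokens: ID(c), OP(*), ID(m), OP(+), ID(y)


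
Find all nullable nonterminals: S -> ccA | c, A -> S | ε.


A nonterminal is nullable iff some alternative derives ε (directly, or every symbol in it is nullable)
Nullable: {A}


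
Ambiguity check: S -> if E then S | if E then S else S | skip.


dangling else: 'if E then if E then skip else skip' parses two ways
Ambiguous


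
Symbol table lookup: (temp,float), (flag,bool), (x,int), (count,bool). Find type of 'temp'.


Lookup 'temp' → type float


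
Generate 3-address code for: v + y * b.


Break into single-operator statements:
t1 = y * b
t2 = v + t1


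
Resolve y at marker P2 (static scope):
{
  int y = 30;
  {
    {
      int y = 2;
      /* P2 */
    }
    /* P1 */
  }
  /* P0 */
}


y declared in the same block as P2
y = 2


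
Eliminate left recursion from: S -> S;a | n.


Left-recursive alternatives: S;a; non-recursive: n
Introduce S': S -> nS', S' -> ;aS' | ε
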